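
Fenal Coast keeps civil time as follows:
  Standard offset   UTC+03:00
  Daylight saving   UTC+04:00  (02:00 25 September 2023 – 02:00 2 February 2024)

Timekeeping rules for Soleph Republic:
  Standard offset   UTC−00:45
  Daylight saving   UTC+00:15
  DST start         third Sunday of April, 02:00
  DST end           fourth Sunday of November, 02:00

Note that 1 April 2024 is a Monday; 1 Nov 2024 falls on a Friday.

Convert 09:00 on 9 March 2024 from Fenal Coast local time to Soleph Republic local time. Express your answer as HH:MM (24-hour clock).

05:15

9 March 2024 does not fall between 25 September 2023 and 2 February 2024, so daylight saving is not in effect and Fenal Coast is at UTC+03:00.
09:00 Fenal Coast − 3h = 06:00 UTC.
1 April 2024 is a Monday, so the first Sunday is April 7 and the third is April 21.
1 November 2024 is a Friday, so the first Sunday is November 3 and the fourth is November 24.
At the standard offset (UTC−00:45), 06:00 UTC − 0h45m = 05:15 Soleph Republic standard time.
Daylight saving runs 21 April – 24 November; the standard-time date in Soleph Republic, 9 March 2024, is outside that window, so Soleph Republic is on standard time at UTC−00:45.
06:00 UTC − 0h45m = 05:15 Soleph Republic.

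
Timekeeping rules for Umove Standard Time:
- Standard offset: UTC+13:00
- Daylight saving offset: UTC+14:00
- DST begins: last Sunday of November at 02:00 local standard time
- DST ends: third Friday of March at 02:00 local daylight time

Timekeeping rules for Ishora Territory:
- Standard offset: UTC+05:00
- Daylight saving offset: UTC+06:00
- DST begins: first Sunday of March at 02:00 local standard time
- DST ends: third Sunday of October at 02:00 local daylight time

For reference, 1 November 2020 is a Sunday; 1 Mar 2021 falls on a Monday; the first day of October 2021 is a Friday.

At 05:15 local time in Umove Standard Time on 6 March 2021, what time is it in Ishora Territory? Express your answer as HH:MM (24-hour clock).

1 November 2020 is a Sunday, so Sundays fall on 1, 8, 15, 22, 29; the last is November 29.
1 March 2021 is a Monday, so the first Friday is March 5 and the third is March 19.
6 March 2021 falls between 29 November 2020 and 19 March 2021, so daylight saving is in effect and Umove Standard Time is at UTC+14:00.
05:15 Umove Standard Time − 14h = 15:15 UTC (rolling into the previous day, 5 March 2021).
1 March 2021 is a Monday, so the first Sunday is March 7.
1 October 2021 is a Friday, so the first Sunday is October 3 and the third is October 17.
At the standard offset (UTC+05:00), 15:15 UTC + 5h = 20:15 Ishora Territory standard time.
Daylight saving runs 7 March – 17 October; the standard-time date in Ishora Territory, 5 March 2021, is outside that window, so Ishora Territory is on standard time at UTC+05:00.
15:15 UTC + 5h = 20:15 Ishora Territory.

20:15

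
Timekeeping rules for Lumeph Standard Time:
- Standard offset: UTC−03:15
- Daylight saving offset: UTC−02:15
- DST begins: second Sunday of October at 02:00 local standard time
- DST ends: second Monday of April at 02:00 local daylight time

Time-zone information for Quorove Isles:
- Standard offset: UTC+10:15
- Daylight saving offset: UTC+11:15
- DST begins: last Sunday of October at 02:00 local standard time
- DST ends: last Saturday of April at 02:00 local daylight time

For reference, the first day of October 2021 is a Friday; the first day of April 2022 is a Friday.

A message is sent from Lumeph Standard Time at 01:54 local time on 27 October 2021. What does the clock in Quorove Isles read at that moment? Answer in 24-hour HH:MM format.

14:24

1 October 2021 is a Friday, so the first Sunday is October 3 and the second is October 10.
1 April 2022 is a Friday, so the first Monday is April 4 and the second is April 11.
27 October 2021 falls between 10 October 2021 and 11 April 2022, so daylight saving is in effect and Lumeph Standard Time is at UTC−02:15.
01:54 Lumeph Standard Time + 2h15m = 04:09 UTC.
1 October 2021 is a Friday, so Sundays fall on 3, 10, 17, 24, 31; the last is October 31.
1 April 2022 is a Friday, so Saturdays fall on 2, 9, 16, 23, 30; the last is April 30.
At the standard offset (UTC+10:15), 04:09 UTC + 10h15m = 14:24 Quorove Isles standard time.
Daylight saving runs 31 October 2021 – 30 April 2022; the standard-time date in Quorove Isles, 27 October 2021, is outside that window, so Quorove Isles is on standard time at UTC+10:15.
04:09 UTC + 10h15m = 14:24 Quorove Isles.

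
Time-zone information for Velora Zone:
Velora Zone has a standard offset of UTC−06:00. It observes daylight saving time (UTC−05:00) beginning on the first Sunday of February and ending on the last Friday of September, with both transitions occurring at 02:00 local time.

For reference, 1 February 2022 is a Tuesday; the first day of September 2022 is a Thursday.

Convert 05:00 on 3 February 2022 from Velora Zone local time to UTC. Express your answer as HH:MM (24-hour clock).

11:00

1 February 2022 is a Tuesday, so the first Sunday is February 6.
1 September 2022 is a Thursday, so Fridays fall on 2, 9, 16, 23, 30; the last is September 30.
3 February 2022 is outside the daylight-saving period (6 February – 30 September), so Velora Zone is on standard time, UTC−06:00.
05:00 local + 6h = 11:00 UTC.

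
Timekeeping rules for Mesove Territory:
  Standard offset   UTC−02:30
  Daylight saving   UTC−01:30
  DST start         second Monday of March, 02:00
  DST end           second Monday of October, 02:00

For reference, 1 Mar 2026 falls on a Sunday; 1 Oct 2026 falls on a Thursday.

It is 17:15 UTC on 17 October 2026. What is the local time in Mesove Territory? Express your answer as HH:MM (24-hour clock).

14:45

1 March 2026 is a Sunday, so the first Monday is March 2 and the second is March 9.
1 October 2026 is a Thursday, so the first Monday is October 5 and the second is October 12.
At the standard offset (UTC−02:30), 17:15 UTC − 2h30m = 14:45 Mesove Territory standard time.
The standard-time date in Mesove Territory, 17 October 2026, does not fall between 9 March and 12 October, so daylight saving is not in effect and Mesove Territory is at UTC−02:30.
17:15 UTC − 2h30m = 14:45 local.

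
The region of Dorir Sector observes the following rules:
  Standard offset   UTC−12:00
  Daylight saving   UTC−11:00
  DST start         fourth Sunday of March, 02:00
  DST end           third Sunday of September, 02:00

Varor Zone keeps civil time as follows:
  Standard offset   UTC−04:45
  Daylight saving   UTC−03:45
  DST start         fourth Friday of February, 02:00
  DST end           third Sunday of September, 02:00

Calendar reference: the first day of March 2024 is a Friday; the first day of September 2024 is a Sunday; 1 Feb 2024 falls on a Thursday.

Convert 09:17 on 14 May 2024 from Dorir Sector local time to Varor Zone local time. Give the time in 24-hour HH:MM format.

16:32

1 March 2024 is a Friday, so the first Sunday is March 3 and the fourth is March 24.
1 September 2024 is a Sunday, so the first Sunday is September 1 and the third is September 15.
14 May 2024 falls between 24 March and 15 September, so daylight saving is in effect and Dorir Sector is at UTC−11:00.
09:17 Dorir Sector + 11h = 20:17 UTC.
1 February 2024 is a Thursday, so the first Friday is February 2 and the fourth is February 23.
1 September 2024 is a Sunday, so the first Sunday is September 1 and the third is September 15.
At the standard offset (UTC−04:45), 20:17 UTC − 4h45m = 15:32 Varor Zone standard time.
The standard-time date in Varor Zone, 14 May 2024, falls between 23 February and 15 September, so daylight saving is in effect and Varor Zone is at UTC−03:45.
20:17 UTC − 3h45m = 16:32 Varor Zone.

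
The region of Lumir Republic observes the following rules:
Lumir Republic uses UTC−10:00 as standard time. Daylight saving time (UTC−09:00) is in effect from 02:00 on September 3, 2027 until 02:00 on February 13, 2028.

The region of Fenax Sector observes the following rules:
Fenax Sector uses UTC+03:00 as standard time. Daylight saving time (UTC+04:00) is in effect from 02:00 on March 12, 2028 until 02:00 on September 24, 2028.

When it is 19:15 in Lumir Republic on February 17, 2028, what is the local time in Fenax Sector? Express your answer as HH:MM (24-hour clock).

08:15

Daylight saving runs 3 September 2027 – 13 February 2028; February 17, 2028 is outside that window, so Lumir Republic is on standard time at UTC−10:00.
19:15 Lumir Republic + 10h = 05:15 UTC (rolling into the next day, 18 February 2028).
At the standard offset (UTC+03:00), 05:15 UTC + 3h = 08:15 Fenax Sector standard time.
The standard-time date in Fenax Sector, February 18, 2028, does not fall between 12 March and 24 September, so daylight saving is not in effect and Fenax Sector is at UTC+03:00.
05:15 UTC + 3h = 08:15 Fenax Sector.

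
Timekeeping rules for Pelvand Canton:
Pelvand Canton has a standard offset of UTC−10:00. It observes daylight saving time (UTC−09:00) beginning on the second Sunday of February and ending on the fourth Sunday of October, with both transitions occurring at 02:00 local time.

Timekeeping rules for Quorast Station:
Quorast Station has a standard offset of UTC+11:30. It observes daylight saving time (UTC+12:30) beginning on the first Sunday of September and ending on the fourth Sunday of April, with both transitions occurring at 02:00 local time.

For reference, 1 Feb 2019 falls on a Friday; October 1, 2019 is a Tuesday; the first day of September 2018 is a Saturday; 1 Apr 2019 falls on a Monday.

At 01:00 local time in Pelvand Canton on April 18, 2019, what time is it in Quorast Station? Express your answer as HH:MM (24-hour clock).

1 February 2019 is a Friday, so the first Sunday is February 3 and the second is February 10.
1 October 2019 is a Tuesday, so the first Sunday is October 6 and the fourth is October 27.
April 18, 2019 falls between 10 February and 27 October, so daylight saving is in effect and Pelvand Canton is at UTC−09:00.
01:00 Pelvand Canton + 9h = 10:00 UTC.
1 September 2018 is a Saturday, so the first Sunday is September 2.
1 April 2019 is a Monday, so the first Sunday is April 7 and the fourth is April 28.
At the standard offset (UTC+11:30), 10:00 UTC + 11h30m = 21:30 Quorast Station standard time.
The standard-time date in Quorast Station, April 18, 2019, lies within the daylight-saving period (2 September 2018 – 28 April 2019), so Quorast Station is on daylight time, UTC+12:30.
10:00 UTC + 12h30m = 22:30 Quorast Station.

22:30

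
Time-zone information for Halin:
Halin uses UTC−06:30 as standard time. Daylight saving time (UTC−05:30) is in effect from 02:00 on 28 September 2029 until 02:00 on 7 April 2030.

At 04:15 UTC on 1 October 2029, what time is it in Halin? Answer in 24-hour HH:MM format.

22:45

At the standard offset (UTC−06:30), 04:15 UTC − 6h30m = 21:45 Halin standard time (rolling into the previous day, 30 September 2029).
Daylight saving runs 28 September 2029 – 7 April 2030; the standard-time date in Halin, 30 September 2029, is inside that window, so Halin is at UTC−05:30.
04:15 UTC − 5h30m = 22:45 local (rolling into the previous day, 30 September 2029).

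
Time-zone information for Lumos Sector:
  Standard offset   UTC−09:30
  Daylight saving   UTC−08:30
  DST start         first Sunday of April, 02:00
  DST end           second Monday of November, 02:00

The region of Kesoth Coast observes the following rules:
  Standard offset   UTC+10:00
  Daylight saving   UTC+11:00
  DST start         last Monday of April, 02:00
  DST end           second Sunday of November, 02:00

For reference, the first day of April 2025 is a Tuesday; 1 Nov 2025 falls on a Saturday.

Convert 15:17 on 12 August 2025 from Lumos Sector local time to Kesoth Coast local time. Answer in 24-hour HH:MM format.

1 April 2025 is a Tuesday, so the first Sunday is April 6.
1 November 2025 is a Saturday, so the first Monday is November 3 and the second is November 10.
Daylight saving runs 6 April – 10 November; 12 August 2025 is inside that window, so Lumos Sector is at UTC−08:30.
15:17 Lumos Sector + 8h30m = 23:47 UTC.
1 April 2025 is a Tuesday, so Mondays fall on 7, 14, 21, 28; the last is April 28.
1 November 2025 is a Saturday, so the first Sunday is November 2 and the second is November 9.
At the standard offset (UTC+10:00), 23:47 UTC + 10h = 09:47 Kesoth Coast standard time (rolling into the next day, 13 August 2025).
The standard-time date in Kesoth Coast, 13 August 2025, lies within the daylight-saving period (28 April – 9 November), so Kesoth Coast is on daylight time, UTC+11:00.
23:47 UTC + 11h = 10:47 Kesoth Coast (rolling into the next day, 13 August 2025).

10:47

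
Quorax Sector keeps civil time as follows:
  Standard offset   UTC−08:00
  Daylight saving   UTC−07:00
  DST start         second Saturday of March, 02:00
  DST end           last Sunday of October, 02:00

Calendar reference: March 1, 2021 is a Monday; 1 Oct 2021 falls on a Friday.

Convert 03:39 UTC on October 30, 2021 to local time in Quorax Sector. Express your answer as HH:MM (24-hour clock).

1 March 2021 is a Monday, so the first Saturday is March 6 and the second is March 13.
1 October 2021 is a Friday, so Sundays fall on 3, 10, 17, 24, 31; the last is October 31.
At the standard offset (UTC−08:00), 03:39 UTC − 8h = 19:39 Quorax Sector standard time (rolling into the previous day, 29 October 2021).
Daylight saving runs 13 March – 31 October; the standard-time date in Quorax Sector, October 29, 2021, is inside that window, so Quorax Sector is at UTC−07:00.
03:39 UTC − 7h = 20:39 local (rolling into the previous day, 29 October 2021).

20:39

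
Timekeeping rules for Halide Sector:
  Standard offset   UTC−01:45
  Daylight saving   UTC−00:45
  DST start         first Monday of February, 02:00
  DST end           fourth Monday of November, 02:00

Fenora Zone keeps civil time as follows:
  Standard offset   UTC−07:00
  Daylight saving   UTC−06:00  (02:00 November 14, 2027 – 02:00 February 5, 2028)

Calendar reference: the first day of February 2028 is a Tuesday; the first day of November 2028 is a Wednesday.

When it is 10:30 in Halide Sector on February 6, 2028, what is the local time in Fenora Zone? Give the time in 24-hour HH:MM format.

05:15

1 February 2028 is a Tuesday, so the first Monday is February 7.
1 November 2028 is a Wednesday, so the first Monday is November 6 and the fourth is November 27.
Daylight saving runs 7 February – 27 November; February 6, 2028 is outside that window, so Halide Sector is on standard time at UTC−01:45.
10:30 Halide Sector + 1h45m = 12:15 UTC.
At the standard offset (UTC−07:00), 12:15 UTC − 7h = 05:15 Fenora Zone standard time.
The standard-time date in Fenora Zone, February 6, 2028, is outside the daylight-saving period (14 November 2027 – 5 February 2028), so Fenora Zone is on standard time, UTC−07:00.
12:15 UTC − 7h = 05:15 Fenora Zone.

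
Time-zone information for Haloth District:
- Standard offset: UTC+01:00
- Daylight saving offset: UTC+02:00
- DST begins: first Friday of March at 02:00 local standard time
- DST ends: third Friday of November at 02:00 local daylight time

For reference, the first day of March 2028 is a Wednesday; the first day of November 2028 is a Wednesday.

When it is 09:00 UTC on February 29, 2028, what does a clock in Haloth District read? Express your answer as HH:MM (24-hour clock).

1 March 2028 is a Wednesday, so the first Friday is March 3.
1 November 2028 is a Wednesday, so the first Friday is November 3 and the third is November 17.
At the standard offset (UTC+01:00), 09:00 UTC + 1h = 10:00 Haloth District standard time.
The standard-time date in Haloth District, February 29, 2028, does not fall between 3 March and 17 November, so daylight saving is not in effect and Haloth District is at UTC+01:00.
09:00 UTC + 1h = 10:00 local.

10:00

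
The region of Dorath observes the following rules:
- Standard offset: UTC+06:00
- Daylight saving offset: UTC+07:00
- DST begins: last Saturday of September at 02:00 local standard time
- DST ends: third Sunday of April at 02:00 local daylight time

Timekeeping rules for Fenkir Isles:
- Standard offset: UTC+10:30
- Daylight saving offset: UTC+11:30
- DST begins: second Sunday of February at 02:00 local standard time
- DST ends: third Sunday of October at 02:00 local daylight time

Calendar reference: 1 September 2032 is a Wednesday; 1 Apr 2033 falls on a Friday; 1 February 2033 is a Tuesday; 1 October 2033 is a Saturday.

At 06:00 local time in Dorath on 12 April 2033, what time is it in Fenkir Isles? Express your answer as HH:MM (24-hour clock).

1 September 2032 is a Wednesday, so Saturdays fall on 4, 11, 18, 25; the last is September 25.
1 April 2033 is a Friday, so the first Sunday is April 3 and the third is April 17.
12 April 2033 lies within the daylight-saving period (25 September 2032 – 17 April 2033), so Dorath is on daylight time, UTC+07:00.
06:00 Dorath − 7h = 23:00 UTC (rolling into the previous day, 11 April 2033).
1 February 2033 is a Tuesday, so the first Sunday is February 6 and the second is February 13.
1 October 2033 is a Saturday, so the first Sunday is October 2 and the third is October 16.
At the standard offset (UTC+10:30), 23:00 UTC + 10h30m = 09:30 Fenkir Isles standard time (rolling into the next day, 12 April 2033).
Daylight saving runs 13 February – 16 October; the standard-time date in Fenkir Isles, 12 April 2033, is inside that window, so Fenkir Isles is at UTC+11:30.
23:00 UTC + 11h30m = 10:30 Fenkir Isles (rolling into the next day, 12 April 2033).

10:30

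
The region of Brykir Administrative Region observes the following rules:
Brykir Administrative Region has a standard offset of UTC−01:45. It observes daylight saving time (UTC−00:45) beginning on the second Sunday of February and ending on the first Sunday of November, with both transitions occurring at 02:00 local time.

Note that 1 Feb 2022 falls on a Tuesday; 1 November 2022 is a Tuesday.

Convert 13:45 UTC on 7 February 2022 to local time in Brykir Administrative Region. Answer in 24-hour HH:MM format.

12:00

1 February 2022 is a Tuesday, so the first Sunday is February 6 and the second is February 13.
1 November 2022 is a Tuesday, so the first Sunday is November 6.
At the standard offset (UTC−01:45), 13:45 UTC − 1h45m = 12:00 Brykir Administrative Region standard time.
Daylight saving runs 13 February – 6 November; the standard-time date in Brykir Administrative Region, 7 February 2022, is outside that window, so Brykir Administrative Region is on standard time at UTC−01:45.
13:45 UTC − 1h45m = 12:00 local.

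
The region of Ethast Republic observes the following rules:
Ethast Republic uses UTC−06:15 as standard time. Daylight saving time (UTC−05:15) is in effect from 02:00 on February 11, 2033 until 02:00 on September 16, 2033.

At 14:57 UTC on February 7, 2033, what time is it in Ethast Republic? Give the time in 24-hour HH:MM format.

At the standard offset (UTC−06:15), 14:57 UTC − 6h15m = 08:42 Ethast Republic standard time.
Daylight saving runs 11 February – 16 September; the standard-time date in Ethast Republic, February 7, 2033, is outside that window, so Ethast Republic is on standard time at UTC−06:15.
14:57 UTC − 6h15m = 08:42 local.

08:42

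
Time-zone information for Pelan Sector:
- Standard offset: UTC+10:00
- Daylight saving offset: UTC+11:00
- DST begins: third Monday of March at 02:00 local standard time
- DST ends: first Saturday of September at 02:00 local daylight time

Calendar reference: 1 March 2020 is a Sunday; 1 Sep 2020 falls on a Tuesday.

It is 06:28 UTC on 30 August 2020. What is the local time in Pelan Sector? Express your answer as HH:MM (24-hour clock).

17:28

1 March 2020 is a Sunday, so the first Monday is March 2 and the third is March 16.
1 September 2020 is a Tuesday, so the first Saturday is September 5.
At the standard offset (UTC+10:00), 06:28 UTC + 10h = 16:28 Pelan Sector standard time.
The standard-time date in Pelan Sector, 30 August 2020, falls between 16 March and 5 September, so daylight saving is in effect and Pelan Sector is at UTC+11:00.
06:28 UTC + 11h = 17:28 local.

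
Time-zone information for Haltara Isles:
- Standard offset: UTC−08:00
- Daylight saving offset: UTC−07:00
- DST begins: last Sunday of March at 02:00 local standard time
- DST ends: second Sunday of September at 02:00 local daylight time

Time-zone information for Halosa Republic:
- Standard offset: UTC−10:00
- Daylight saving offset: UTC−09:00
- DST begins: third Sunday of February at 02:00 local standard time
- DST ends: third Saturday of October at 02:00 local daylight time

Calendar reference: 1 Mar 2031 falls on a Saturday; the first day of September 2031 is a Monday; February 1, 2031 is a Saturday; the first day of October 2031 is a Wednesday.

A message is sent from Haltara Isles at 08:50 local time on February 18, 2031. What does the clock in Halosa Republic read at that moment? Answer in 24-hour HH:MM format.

07:50

1 March 2031 is a Saturday, so Sundays fall on 2, 9, 16, 23, 30; the last is March 30.
1 September 2031 is a Monday, so the first Sunday is September 7 and the second is September 14.
February 18, 2031 does not fall between 30 March and 14 September, so daylight saving is not in effect and Haltara Isles is at UTC−08:00.
08:50 Haltara Isles + 8h = 16:50 UTC.
1 February 2031 is a Saturday, so the first Sunday is February 2 and the third is February 16.
1 October 2031 is a Wednesday, so the first Saturday is October 4 and the third is October 18.
At the standard offset (UTC−10:00), 16:50 UTC − 10h = 06:50 Halosa Republic standard time.
The standard-time date in Halosa Republic, February 18, 2031, lies within the daylight-saving period (16 February – 18 October), so Halosa Republic is on daylight time, UTC−09:00.
16:50 UTC − 9h = 07:50 Halosa Republic.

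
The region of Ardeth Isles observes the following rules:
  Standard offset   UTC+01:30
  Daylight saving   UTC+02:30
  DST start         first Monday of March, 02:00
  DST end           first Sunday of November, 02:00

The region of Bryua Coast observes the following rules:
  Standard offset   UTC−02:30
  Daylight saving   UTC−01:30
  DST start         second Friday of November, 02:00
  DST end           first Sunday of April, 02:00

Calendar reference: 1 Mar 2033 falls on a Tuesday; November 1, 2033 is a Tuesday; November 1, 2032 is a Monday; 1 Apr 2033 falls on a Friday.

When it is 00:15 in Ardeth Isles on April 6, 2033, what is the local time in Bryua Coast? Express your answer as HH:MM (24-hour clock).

19:15

1 March 2033 is a Tuesday, so the first Monday is March 7.
1 November 2033 is a Tuesday, so the first Sunday is November 6.
Daylight saving runs 7 March – 6 November; April 6, 2033 is inside that window, so Ardeth Isles is at UTC+02:30.
00:15 Ardeth Isles − 2h30m = 21:45 UTC (rolling into the previous day, 5 April 2033).
1 November 2032 is a Monday, so the first Friday is November 5 and the second is November 12.
1 April 2033 is a Friday, so the first Sunday is April 3.
At the standard offset (UTC−02:30), 21:45 UTC − 2h30m = 19:15 Bryua Coast standard time.
The standard-time date in Bryua Coast, April 5, 2033, is outside the daylight-saving period (12 November 2032 – 3 April 2033), so Bryua Coast is on standard time, UTC−02:30.
21:45 UTC − 2h30m = 19:15 Bryua Coast.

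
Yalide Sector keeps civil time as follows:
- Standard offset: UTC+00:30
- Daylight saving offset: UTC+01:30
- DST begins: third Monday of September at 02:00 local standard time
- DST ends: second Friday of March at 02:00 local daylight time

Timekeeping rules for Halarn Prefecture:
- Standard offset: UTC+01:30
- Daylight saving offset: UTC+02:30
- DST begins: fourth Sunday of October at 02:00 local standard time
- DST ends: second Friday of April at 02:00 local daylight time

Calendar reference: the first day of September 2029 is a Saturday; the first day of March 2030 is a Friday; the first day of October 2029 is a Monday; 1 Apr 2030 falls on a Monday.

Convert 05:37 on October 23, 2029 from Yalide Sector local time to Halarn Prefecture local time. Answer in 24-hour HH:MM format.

05:37

1 September 2029 is a Saturday, so the first Monday is September 3 and the third is September 17.
1 March 2030 is a Friday, so the first Friday is March 1 and the second is March 8.
October 23, 2029 falls between 17 September 2029 and 8 March 2030, so daylight saving is in effect and Yalide Sector is at UTC+01:30.
05:37 Yalide Sector − 1h30m = 04:07 UTC.
1 October 2029 is a Monday, so the first Sunday is October 7 and the fourth is October 28.
1 April 2030 is a Monday, so the first Friday is April 5 and the second is April 12.
At the standard offset (UTC+01:30), 04:07 UTC + 1h30m = 05:37 Halarn Prefecture standard time.
The standard-time date in Halarn Prefecture, October 23, 2029, is outside the daylight-saving period (28 October 2029 – 12 April 2030), so Halarn Prefecture is on standard time, UTC+01:30.
04:07 UTC + 1h30m = 05:37 Halarn Prefecture.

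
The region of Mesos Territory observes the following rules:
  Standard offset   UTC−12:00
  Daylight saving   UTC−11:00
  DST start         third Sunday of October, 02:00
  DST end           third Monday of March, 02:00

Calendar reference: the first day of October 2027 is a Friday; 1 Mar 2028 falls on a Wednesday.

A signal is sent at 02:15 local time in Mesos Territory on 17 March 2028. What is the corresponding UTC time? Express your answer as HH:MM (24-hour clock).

13:15

1 October 2027 is a Friday, so the first Sunday is October 3 and the third is October 17.
1 March 2028 is a Wednesday, so the first Monday is March 6 and the third is March 20.
Daylight saving runs 17 October 2027 – 20 March 2028; 17 March 2028 is inside that window, so Mesos Territory is at UTC−11:00.
02:15 local + 11h = 13:15 UTC.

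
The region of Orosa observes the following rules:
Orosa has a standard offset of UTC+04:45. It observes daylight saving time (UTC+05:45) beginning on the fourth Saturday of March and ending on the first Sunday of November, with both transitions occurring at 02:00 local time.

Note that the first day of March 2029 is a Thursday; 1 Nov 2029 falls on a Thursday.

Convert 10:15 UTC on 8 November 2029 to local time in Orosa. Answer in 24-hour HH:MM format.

1 March 2029 is a Thursday, so the first Saturday is March 3 and the fourth is March 24.
1 November 2029 is a Thursday, so the first Sunday is November 4.
At the standard offset (UTC+04:45), 10:15 UTC + 4h45m = 15:00 Orosa standard time.
Daylight saving runs 24 March – 4 November; the standard-time date in Orosa, 8 November 2029, is outside that window, so Orosa is on standard time at UTC+04:45.
10:15 UTC + 4h45m = 15:00 local.

15:00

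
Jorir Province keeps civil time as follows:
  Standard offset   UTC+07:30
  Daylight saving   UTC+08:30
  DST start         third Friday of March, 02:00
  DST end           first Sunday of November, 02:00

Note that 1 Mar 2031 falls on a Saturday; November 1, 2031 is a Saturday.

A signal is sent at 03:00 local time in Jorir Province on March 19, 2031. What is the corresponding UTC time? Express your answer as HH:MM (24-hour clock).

19:30

1 March 2031 is a Saturday, so the first Friday is March 7 and the third is March 21.
1 November 2031 is a Saturday, so the first Sunday is November 2.
March 19, 2031 does not fall between 21 March and 2 November, so daylight saving is not in effect and Jorir Province is at UTC+07:30.
03:00 local − 7h30m = 19:30 UTC (rolling into the previous day, 18 March 2031).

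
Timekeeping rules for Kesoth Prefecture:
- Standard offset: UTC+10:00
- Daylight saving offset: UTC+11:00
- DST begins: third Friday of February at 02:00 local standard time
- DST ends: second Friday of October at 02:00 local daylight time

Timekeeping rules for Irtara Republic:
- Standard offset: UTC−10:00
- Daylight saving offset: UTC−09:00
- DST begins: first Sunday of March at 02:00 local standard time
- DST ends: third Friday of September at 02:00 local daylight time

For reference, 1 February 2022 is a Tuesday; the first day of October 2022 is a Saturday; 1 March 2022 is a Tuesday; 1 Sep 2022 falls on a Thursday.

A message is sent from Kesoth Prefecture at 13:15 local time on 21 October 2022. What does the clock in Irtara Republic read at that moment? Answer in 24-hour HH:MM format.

17:15

1 February 2022 is a Tuesday, so the first Friday is February 4 and the third is February 18.
1 October 2022 is a Saturday, so the first Friday is October 7 and the second is October 14.
Daylight saving runs 18 February – 14 October; 21 October 2022 is outside that window, so Kesoth Prefecture is on standard time at UTC+10:00.
13:15 Kesoth Prefecture − 10h = 03:15 UTC.
1 March 2022 is a Tuesday, so the first Sunday is March 6.
1 September 2022 is a Thursday, so the first Friday is September 2 and the third is September 16.
At the standard offset (UTC−10:00), 03:15 UTC − 10h = 17:15 Irtara Republic standard time (rolling into the previous day, 20 October 2022).
Daylight saving runs 6 March – 16 September; the standard-time date in Irtara Republic, 20 October 2022, is outside that window, so Irtara Republic is on standard time at UTC−10:00.
03:15 UTC − 10h = 17:15 Irtara Republic (rolling into the previous day, 20 October 2022).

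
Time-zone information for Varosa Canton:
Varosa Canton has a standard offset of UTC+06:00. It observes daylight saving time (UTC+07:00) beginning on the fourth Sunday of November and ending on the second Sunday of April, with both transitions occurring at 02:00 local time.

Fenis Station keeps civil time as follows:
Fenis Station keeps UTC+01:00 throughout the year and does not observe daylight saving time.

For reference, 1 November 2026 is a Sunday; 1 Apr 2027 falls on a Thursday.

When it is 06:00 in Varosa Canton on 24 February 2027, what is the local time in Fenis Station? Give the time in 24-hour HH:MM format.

00:00

1 November 2026 is a Sunday, so the first Sunday is November 1 and the fourth is November 22.
1 April 2027 is a Thursday, so the first Sunday is April 4 and the second is April 11.
Daylight saving runs 22 November 2026 – 11 April 2027; 24 February 2027 is inside that window, so Varosa Canton is at UTC+07:00.
06:00 Varosa Canton − 7h = 23:00 UTC (rolling into the previous day, 23 February 2027).
Fenis Station has no daylight saving, so its offset is UTC+01:00 year-round.
23:00 UTC + 1h = 00:00 Fenis Station (rolling into the next day, 24 February 2027).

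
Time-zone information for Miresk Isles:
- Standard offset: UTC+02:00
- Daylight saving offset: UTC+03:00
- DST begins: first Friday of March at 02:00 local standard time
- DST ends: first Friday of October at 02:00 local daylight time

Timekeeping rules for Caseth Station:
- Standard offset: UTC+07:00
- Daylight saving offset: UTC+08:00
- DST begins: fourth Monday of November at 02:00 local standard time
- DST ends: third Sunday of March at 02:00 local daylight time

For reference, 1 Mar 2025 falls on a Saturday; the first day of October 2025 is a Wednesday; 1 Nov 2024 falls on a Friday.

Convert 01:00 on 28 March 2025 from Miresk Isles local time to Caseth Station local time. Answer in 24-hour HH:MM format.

05:00

1 March 2025 is a Saturday, so the first Friday is March 7.
1 October 2025 is a Wednesday, so the first Friday is October 3.
Daylight saving runs 7 March – 3 October; 28 March 2025 is inside that window, so Miresk Isles is at UTC+03:00.
01:00 Miresk Isles − 3h = 22:00 UTC (rolling into the previous day, 27 March 2025).
1 November 2024 is a Friday, so the first Monday is November 4 and the fourth is November 25.
1 March 2025 is a Saturday, so the first Sunday is March 2 and the third is March 16.
At the standard offset (UTC+07:00), 22:00 UTC + 7h = 05:00 Caseth Station standard time (rolling into the next day, 28 March 2025).
Daylight saving runs 25 November 2024 – 16 March 2025; the standard-time date in Caseth Station, 28 March 2025, is outside that window, so Caseth Station is on standard time at UTC+07:00.
22:00 UTC + 7h = 05:00 Caseth Station (rolling into the next day, 28 March 2025).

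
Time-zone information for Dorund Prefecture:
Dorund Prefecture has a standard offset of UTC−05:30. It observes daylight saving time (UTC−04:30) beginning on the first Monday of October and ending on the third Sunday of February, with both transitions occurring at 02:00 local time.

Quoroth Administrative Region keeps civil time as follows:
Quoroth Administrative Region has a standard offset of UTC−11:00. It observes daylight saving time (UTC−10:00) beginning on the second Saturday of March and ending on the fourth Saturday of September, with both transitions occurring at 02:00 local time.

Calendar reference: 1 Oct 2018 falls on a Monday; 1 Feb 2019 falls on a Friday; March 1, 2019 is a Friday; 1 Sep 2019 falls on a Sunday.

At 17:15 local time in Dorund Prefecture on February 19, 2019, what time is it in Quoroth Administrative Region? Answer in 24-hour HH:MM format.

1 October 2018 is a Monday, so the first Monday is October 1.
1 February 2019 is a Friday, so the first Sunday is February 3 and the third is February 17.
February 19, 2019 does not fall between 1 October 2018 and 17 February 2019, so daylight saving is not in effect and Dorund Prefecture is at UTC−05:30.
17:15 Dorund Prefecture + 5h30m = 22:45 UTC.
1 March 2019 is a Friday, so the first Saturday is March 2 and the second is March 9.
1 September 2019 is a Sunday, so the first Saturday is September 7 and the fourth is September 28.
At the standard offset (UTC−11:00), 22:45 UTC − 11h = 11:45 Quoroth Administrative Region standard time.
The standard-time date in Quoroth Administrative Region, February 19, 2019, does not fall between 9 March and 28 September, so daylight saving is not in effect and Quoroth Administrative Region is at UTC−11:00.
22:45 UTC − 11h = 11:45 Quoroth Administrative Region.

11:45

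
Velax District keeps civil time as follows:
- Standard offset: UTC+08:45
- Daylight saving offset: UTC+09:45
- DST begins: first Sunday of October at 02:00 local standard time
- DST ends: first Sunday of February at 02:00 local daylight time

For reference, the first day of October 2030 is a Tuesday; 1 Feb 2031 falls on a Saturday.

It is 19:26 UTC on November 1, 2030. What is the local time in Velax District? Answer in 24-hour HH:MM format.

05:11

1 October 2030 is a Tuesday, so the first Sunday is October 6.
1 February 2031 is a Saturday, so the first Sunday is February 2.
At the standard offset (UTC+08:45), 19:26 UTC + 8h45m = 04:11 Velax District standard time (rolling into the next day, 2 November 2030).
Daylight saving runs 6 October 2030 – 2 February 2031; the standard-time date in Velax District, November 2, 2030, is inside that window, so Velax District is at UTC+09:45.
19:26 UTC + 9h45m = 05:11 local (rolling into the next day, 2 November 2030).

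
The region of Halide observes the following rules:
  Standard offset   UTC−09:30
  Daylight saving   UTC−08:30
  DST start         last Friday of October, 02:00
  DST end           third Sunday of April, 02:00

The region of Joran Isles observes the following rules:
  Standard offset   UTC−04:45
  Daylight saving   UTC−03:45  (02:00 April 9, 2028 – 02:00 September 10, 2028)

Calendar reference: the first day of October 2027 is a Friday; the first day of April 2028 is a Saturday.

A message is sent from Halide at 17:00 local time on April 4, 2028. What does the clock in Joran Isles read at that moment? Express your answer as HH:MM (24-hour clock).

1 October 2027 is a Friday, so Fridays fall on 1, 8, 15, 22, 29; the last is October 29.
1 April 2028 is a Saturday, so the first Sunday is April 2 and the third is April 16.
April 4, 2028 lies within the daylight-saving period (29 October 2027 – 16 April 2028), so Halide is on daylight time, UTC−08:30.
17:00 Halide + 8h30m = 01:30 UTC (rolling into the next day, 5 April 2028).
At the standard offset (UTC−04:45), 01:30 UTC − 4h45m = 20:45 Joran Isles standard time (rolling into the previous day, 4 April 2028).
Daylight saving runs 9 April – 10 September; the standard-time date in Joran Isles, April 4, 2028, is outside that window, so Joran Isles is on standard time at UTC−04:45.
01:30 UTC − 4h45m = 20:45 Joran Isles (rolling into the previous day, 4 April 2028).

20:45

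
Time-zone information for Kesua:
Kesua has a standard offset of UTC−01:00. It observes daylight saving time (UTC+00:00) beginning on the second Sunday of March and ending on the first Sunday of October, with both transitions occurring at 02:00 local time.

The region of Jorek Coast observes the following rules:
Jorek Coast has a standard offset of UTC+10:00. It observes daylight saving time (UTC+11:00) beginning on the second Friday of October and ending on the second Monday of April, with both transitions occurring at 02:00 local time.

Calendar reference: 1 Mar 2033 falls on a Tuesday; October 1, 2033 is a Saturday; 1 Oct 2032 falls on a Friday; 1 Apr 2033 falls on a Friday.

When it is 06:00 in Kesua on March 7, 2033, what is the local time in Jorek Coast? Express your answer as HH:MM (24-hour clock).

1 March 2033 is a Tuesday, so the first Sunday is March 6 and the second is March 13.
1 October 2033 is a Saturday, so the first Sunday is October 2.
Daylight saving runs 13 March – 2 October; March 7, 2033 is outside that window, so Kesua is on standard time at UTC−01:00.
06:00 Kesua + 1h = 07:00 UTC.
1 October 2032 is a Friday, so the first Friday is October 1 and the second is October 8.
1 April 2033 is a Friday, so the first Monday is April 4 and the second is April 11.
At the standard offset (UTC+10:00), 07:00 UTC + 10h = 17:00 Jorek Coast standard time.
The standard-time date in Jorek Coast, March 7, 2033, lies within the daylight-saving period (8 October 2032 – 11 April 2033), so Jorek Coast is on daylight time, UTC+11:00.
07:00 UTC + 11h = 18:00 Jorek Coast.

18:00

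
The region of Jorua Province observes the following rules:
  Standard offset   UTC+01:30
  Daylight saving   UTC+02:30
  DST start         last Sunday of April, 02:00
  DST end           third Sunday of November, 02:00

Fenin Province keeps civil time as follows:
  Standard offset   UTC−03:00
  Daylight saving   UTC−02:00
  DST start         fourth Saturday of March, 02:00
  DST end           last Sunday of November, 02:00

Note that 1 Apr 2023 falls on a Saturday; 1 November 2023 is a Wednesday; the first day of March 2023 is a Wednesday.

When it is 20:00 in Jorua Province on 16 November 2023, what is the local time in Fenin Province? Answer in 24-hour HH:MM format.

1 April 2023 is a Saturday, so Sundays fall on 2, 9, 16, 23, 30; the last is April 30.
1 November 2023 is a Wednesday, so the first Sunday is November 5 and the third is November 19.
16 November 2023 lies within the daylight-saving period (30 April – 19 November), so Jorua Province is on daylight time, UTC+02:30.
20:00 Jorua Province − 2h30m = 17:30 UTC.
1 March 2023 is a Wednesday, so the first Saturday is March 4 and the fourth is March 25.
1 November 2023 is a Wednesday, so Sundays fall on 5, 12, 19, 26; the last is November 26.
At the standard offset (UTC−03:00), 17:30 UTC − 3h = 14:30 Fenin Province standard time.
The standard-time date in Fenin Province, 16 November 2023, falls between 25 March and 26 November, so daylight saving is in effect and Fenin Province is at UTC−02:00.
17:30 UTC − 2h = 15:30 Fenin Province.

15:30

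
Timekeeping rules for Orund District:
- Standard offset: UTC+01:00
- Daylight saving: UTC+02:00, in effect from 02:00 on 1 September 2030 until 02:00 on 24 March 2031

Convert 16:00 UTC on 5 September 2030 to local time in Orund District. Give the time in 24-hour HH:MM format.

18:00

At the standard offset (UTC+01:00), 16:00 UTC + 1h = 17:00 Orund District standard time.
The standard-time date in Orund District, 5 September 2030, lies within the daylight-saving period (1 September 2030 – 24 March 2031), so Orund District is on daylight time, UTC+02:00.
16:00 UTC + 2h = 18:00 local.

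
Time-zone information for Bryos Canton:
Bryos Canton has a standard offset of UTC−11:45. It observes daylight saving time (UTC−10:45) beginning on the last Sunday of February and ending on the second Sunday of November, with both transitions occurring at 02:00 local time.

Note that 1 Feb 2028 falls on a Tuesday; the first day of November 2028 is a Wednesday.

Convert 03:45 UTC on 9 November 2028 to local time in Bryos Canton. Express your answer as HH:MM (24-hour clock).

1 February 2028 is a Tuesday, so Sundays fall on 6, 13, 20, 27; the last is February 27.
1 November 2028 is a Wednesday, so the first Sunday is November 5 and the second is November 12.
At the standard offset (UTC−11:45), 03:45 UTC − 11h45m = 16:00 Bryos Canton standard time (rolling into the previous day, 8 November 2028).
The standard-time date in Bryos Canton, 8 November 2028, falls between 27 February and 12 November, so daylight saving is in effect and Bryos Canton is at UTC−10:45.
03:45 UTC − 10h45m = 17:00 local (rolling into the previous day, 8 November 2028).

17:00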